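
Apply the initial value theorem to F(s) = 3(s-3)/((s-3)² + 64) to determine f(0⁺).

f(0⁺) = lim_{s→∞} sF(s) = lim_{s→∞} 3s(s-3)/((s-3)² + 64) = 3

Final answer: 3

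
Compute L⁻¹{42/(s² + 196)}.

This is the form c·a/(s² + a²) with a = 14, c = 3. L⁻¹ = 3·sin(14t)

Final answer: 3·sin(14t)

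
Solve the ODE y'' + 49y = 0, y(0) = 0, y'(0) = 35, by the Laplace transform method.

L{y''} + 49L{y} = 0. s²Y - 0 - 35 + 49Y = 0. Y(s² + 49) = 35. Y = (35)/(s² + 49). Inverting: y(t) = 5sin(7t)

Final answer: y(t) = 5sin(7t)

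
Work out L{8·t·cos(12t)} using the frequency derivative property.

L{cos(12t)} = s/(s² + 144). Derivative: d/ds[s/(s² + 144)] = [(s² + 144) - s·2s]/(s² + 144)² = (144 - s²)/(s² + 144)². So L{t·cos(12t)} = -F'(s) = (s² - 144)/(s² + 144)². Then L{8·t·cos(12t)} = 8·(s² - 144)/(s² + 144)²

Final answer: 8·(s² - 144)/(s² + 144)²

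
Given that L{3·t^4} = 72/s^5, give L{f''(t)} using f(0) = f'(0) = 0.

L{f''(t)} = s²F(s) - sf(0) - f'(0) = s²·72/s^5 - 0 - 0 = 72/s^3

Final answer: 72/s^3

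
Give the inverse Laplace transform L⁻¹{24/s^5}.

L⁻¹{n!/s^(n+1)} = t^n with n=4. So L⁻¹{24/s^5} = t^4

Final answer: t^4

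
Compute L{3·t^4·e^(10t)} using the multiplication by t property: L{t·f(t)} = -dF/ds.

Using L{t^n·e^(at)} = n!/(s-a)^(n+1), L{t^4·e^(10t)} = 24/(s-10)^5, so L{3·t^4·e^(10t)} = 3·24/(s-10)^5 = 72/(s-10)^5

Final answer: 72/(s-10)^5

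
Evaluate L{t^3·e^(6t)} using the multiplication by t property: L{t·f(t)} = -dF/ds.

Using L{t^n·e^(at)} = n!/(s-a)^(n+1), L{t^3·e^(6t)} = 6/(s-6)^4

Final answer: 6/(s-6)^4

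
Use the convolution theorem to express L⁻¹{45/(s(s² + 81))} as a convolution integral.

45/(s(s² + 81)) = (1/s)·(45/(s² + 81)) = L{1}·L{5·sin(9t)}. So f(t) = 1*(5·sin(9t)) = ∫₀ᵗ 5·sin(9τ) dτ

Final answer: ∫₀ᵗ 5·sin(9τ) dτ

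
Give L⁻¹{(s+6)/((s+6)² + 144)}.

Using frequency shift: L⁻¹{(s-a)/((s-a)² + b²)} = e^(at)cos(bt). Here a=-6, b=12

Final answer: e^(-6t)·cos(12t)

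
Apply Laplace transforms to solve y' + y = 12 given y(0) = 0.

sY + Y = 12/s. Y = 12/(s(s+1)). Partial fractions: Y = 12/s - 12/(s+1)

Final answer: y(t) = 12(1 - e^(-t))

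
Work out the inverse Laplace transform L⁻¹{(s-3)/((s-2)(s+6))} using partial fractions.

Using partial fractions, f(t) = (-e^(2t) + 9e^(-6t))/8

Final answer: (-e^(2t) + 9e^(-6t))/8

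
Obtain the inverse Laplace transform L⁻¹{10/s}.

L⁻¹{c/s} = c, so L⁻¹{10/s} = 10

Final answer: 10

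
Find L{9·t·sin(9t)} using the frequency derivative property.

L{sin(9t)} = 9/(s² + 81). By L{t·f(t)} = -F'(s): -d/ds[9/(s² + 81)] = -(9)·(-2s)/(s² + 81)² = 18s/(s² + 81)². Then L{9·t·sin(9t)} = 9·18s/(s² + 81)² = 162s/(s² + 81)²

Final answer: 162s/(s² + 81)²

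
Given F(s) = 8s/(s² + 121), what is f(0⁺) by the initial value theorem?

f(0⁺) = lim_{s→∞} s·8s/(s² + 121) = lim_{s→∞} 8s²/(s² + 121) = 8

Final answer: 8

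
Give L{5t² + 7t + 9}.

L{5t² + 7t + 9} = 5·2/s³ + 7/s² + 9/s = 10/s³ + 7/s² + 9/s

Final answer: 10/s³ + 7/s² + 9/s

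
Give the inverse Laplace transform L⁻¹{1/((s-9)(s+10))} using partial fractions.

Decompose: A/(s-9) + B/(s+10). A = 1/19, B = -1/19. f(t) = (e^(9t) - e^(-10t))/19

Final answer: (e^(9t) - e^(-10t))/19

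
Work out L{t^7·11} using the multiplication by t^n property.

L{11} = 11/s. d^1/ds^1[1/s] = -1/s². d^2/ds^2[1/s] = 2/s^3. d^3/ds^3[1/s] = -6/s^4. d^4/ds^4[1/s] = 24/s^5. d^5/ds^5[1/s] = -120/s^6. d^6/ds^6[1/s] = 720/s^7. d^7/ds^7[1/s] = -5040/s^8. So L{t^7} = (-1)^{7}·-5040/s^8 = 5040/s^8. Then L{t^7·11} = 11·5040/s^8 = 55440/s^8

Final answer: 55440/s^8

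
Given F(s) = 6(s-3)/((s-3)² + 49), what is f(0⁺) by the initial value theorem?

f(0⁺) = lim_{s→∞} sF(s) = lim_{s→∞} 6s(s-3)/((s-3)² + 49) = 6

Final answer: 6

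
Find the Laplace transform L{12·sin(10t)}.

L{sin(ωt)} = ω/(s² + ω²), so L{sin(10t)} = 10/(s² + 100). Then L{12·sin(10t)} = 12·10/(s² + 100) = 120/(s² + 100)

Final answer: 120/(s² + 100)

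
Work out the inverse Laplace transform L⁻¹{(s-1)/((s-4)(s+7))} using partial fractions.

Using partial fractions, f(t) = (3e^(4t) + 8e^(-7t))/11

Final answer: (3e^(4t) + 8e^(-7t))/11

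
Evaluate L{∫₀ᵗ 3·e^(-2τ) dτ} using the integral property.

L{∫₀ᵗ f(τ)dτ} = F(s)/s with F(s) = 3/(s+2), so L{∫₀ᵗ 3·e^(-2τ) dτ} = 3/(s(s+2))

Final answer: 3/(s(s+2))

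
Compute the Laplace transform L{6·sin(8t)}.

L{sin(ωt)} = ω/(s² + ω²), so L{sin(8t)} = 8/(s² + 64). Then L{6·sin(8t)} = 6·8/(s² + 64) = 48/(s² + 64)

Final answer: 48/(s² + 64)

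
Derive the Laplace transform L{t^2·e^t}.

L{t^n·e^(at)} = n!/(s-a)^(n+1), so L{t^2·e^t} = 2/(s-1)^3

Final answer: 2/(s-1)^3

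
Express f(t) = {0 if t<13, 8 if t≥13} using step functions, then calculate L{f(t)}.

f(t) = 8·u(t-13). L{u(t-13)} = e^(-13s)/s, so L{f(t)} = 8·e^(-13s)/s

Final answer: 8·e^(-13s)/s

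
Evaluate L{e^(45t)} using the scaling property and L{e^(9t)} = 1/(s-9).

Using L{f(at)} = (1/a)F(s/a) with a=5 and f(t) = e^(9t): L{e^(45t)} = (1/5) · 1/((s/5)-9) = (1/5) · 5/(s-45) = 1/(s-45)

Final answer: 1/(s-45)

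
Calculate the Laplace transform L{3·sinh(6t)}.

L{sinh(ωt)} = ω/(s² - ω²), so L{sinh(6t)} = 6/(s² - 36). Then L{3·sinh(6t)} = 3·6/(s² - 36) = 18/(s² - 36)

Final answer: 18/(s² - 36)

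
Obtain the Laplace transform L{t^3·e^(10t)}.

L{t^n·e^(at)} = n!/(s-a)^(n+1), so L{t^3·e^(10t)} = 6/(s-10)^4

Final answer: 6/(s-10)^4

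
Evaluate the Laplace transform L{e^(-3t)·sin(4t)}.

L{e^(at)·sin(ωt)} = ω/((s-a)² + ω²), so L{e^(-3t)·sin(4t)} = 4/((s+3)² + 16)

Final answer: 4/((s+3)² + 16)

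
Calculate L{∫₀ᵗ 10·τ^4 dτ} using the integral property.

L{∫₀ᵗ f(τ)dτ} = F(s)/s with f(t) = 10t^4. F(s) = 240/s^5, so L{∫₀ᵗ 10·τ^4 dτ} = (240/s^5)/s = 240/s^6. (Check: ∫₀ᵗ 10·τ^4 dτ = 10t^5/5.)

Final answer: 240/s^6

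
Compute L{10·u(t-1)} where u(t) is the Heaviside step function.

L{u(t-a)} = e^(-as)/s. Here a=1, so L{u(t-1)} = e^(-s)/s, and L{10·u(t-1)} = 10·e^(-s)/s

Final answer: 10·e^(-s)/s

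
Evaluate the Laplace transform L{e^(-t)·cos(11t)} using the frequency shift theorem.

Frequency shift: L{e^(at)f(t)} = F(s-a). L{e^(-t)·cos(11t)} = (s+1)/((s+1)² + 121)

Final answer: (s+1)/((s+1)² + 121)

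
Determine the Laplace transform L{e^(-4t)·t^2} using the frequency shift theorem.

L{e^(at)·t^n} = n!/(s-a)^(n+1), so L{e^(-4t)·t^2} = 2/(s+4)^3

Final answer: 2/(s+4)^3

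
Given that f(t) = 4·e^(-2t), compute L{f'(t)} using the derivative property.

f(0) = 4, F(s) = 4/(s+2). L{f'(t)} = s·F(s) - f(0) = 4s/(s+2) - 4 = (4s - 4(s+2))/(s+2) = -8/(s+2)

Final answer: -8/(s+2)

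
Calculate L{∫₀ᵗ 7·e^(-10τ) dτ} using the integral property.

L{∫₀ᵗ f(τ)dτ} = F(s)/s with F(s) = 7/(s+10), so L{∫₀ᵗ 7·e^(-10τ) dτ} = 7/(s(s+10))

Final answer: 7/(s(s+10))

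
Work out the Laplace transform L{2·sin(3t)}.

L{sin(ωt)} = ω/(s² + ω²), so L{sin(3t)} = 3/(s² + 9). Then L{2·sin(3t)} = 2·3/(s² + 9) = 6/(s² + 9)

Final answer: 6/(s² + 9)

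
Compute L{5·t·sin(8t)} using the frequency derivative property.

L{sin(8t)} = 8/(s² + 64). By L{t·f(t)} = -F'(s): -d/ds[8/(s² + 64)] = -(8)·(-2s)/(s² + 64)² = 16s/(s² + 64)². Then L{5·t·sin(8t)} = 5·16s/(s² + 64)² = 80s/(s² + 64)²

Final answer: 80s/(s² + 64)²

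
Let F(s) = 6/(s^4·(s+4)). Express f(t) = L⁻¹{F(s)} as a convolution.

6/(s^4·(s+4)) = (6/s^4)·(1/(s+4)) = L{t^3}·L{e^(-4t)}. So f(t) = t^3*e^(-4t) = ∫₀ᵗ τ^3·e^(-4(t-τ)) dτ

Final answer: ∫₀ᵗ τ^3·e^(-4(t-τ)) dτ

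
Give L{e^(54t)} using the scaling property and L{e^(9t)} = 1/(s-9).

Using L{f(at)} = (1/a)F(s/a) with a=6 and f(t) = e^(9t): L{e^(54t)} = (1/6) · 1/((s/6)-9) = (1/6) · 6/(s-54) = 1/(s-54)

Final answer: 1/(s-54)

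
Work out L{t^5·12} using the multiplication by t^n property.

L{12} = 12/s. d^1/ds^1[1/s] = -1/s². d^2/ds^2[1/s] = 2/s^3. d^3/ds^3[1/s] = -6/s^4. d^4/ds^4[1/s] = 24/s^5. d^5/ds^5[1/s] = -120/s^6. So L{t^5} = (-1)^{5}·-120/s^6 = 120/s^6. Then L{t^5·12} = 12·120/s^6 = 1440/s^6

Final answer: 1440/s^6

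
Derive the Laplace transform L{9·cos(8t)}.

L{cos(ωt)} = s/(s² + ω²), so L{cos(8t)} = s/(s² + 64). Then L{9·cos(8t)} = 9·s/(s² + 64) = 9s/(s² + 64)

Final answer: 9s/(s² + 64)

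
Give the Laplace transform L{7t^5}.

L{7t^5} = 7 · L{t^5} = 7 · 120/s^6 = 840/s^6

Final answer: 840/s^6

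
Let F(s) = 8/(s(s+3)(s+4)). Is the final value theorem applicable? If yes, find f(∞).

Poles of sF(s) = 8/((s+3)(s+4)) are at s = -3 and s = -4, both in the left half-plane. Theorem applies. f(∞) = lim_{s→0} sF(s) = 8/(3·4) = 2/3

Final answer: 2/3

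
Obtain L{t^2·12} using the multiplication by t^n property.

L{12} = 12/s. d^1/ds^1[1/s] = -1/s². d^2/ds^2[1/s] = 2/s^3. So L{t^2} = (-1)^{2}·2/s^3 = 2/s^3. Then L{t^2·12} = 12·2/s^3 = 24/s^3

Final answer: 24/s^3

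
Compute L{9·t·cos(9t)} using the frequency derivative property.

L{cos(9t)} = s/(s² + 81). Derivative: d/ds[s/(s² + 81)] = [(s² + 81) - s·2s]/(s² + 81)² = (81 - s²)/(s² + 81)². So L{t·cos(9t)} = -F'(s) = (s² - 81)/(s² + 81)². Then L{9·t·cos(9t)} = 9·(s² - 81)/(s² + 81)²

Final answer: 9·(s² - 81)/(s² + 81)²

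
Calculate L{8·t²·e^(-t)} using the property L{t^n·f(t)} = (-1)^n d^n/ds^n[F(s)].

L{e^(-t)} = 1/(s+1). d/ds[1/(s+1)] = -1/(s+1)². d²/ds²[1/(s+1)] = 2/(s+1)³. So L{t²·e^(-t)} = (-1)² · 2/(s+1)³ = 2/(s+1)³. Then L{8·t²·e^(-t)} = 8·2/(s+1)³ = 16/(s+1)³

Final answer: 16/(s+1)³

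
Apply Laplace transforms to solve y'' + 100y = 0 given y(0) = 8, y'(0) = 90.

L{y''} + 100L{y} = 0. s²Y - 8s - 90 + 100Y = 0. Y(s² + 100) = 8s + 90. Y = (8s + 90)/(s² + 100). Inverting: y(t) = 8cos(10t) + 9sin(10t)

Final answer: y(t) = 8cos(10t) + 9sin(10t)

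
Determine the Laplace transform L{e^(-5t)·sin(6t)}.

L{e^(at)·sin(ωt)} = ω/((s-a)² + ω²), so L{e^(-5t)·sin(6t)} = 6/((s+5)² + 36)

Final answer: 6/((s+5)² + 36)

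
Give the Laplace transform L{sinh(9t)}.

L{sinh(ωt)} = ω/(s² - ω²), so L{sinh(9t)} = 9/(s² - 81)

Final answer: 9/(s² - 81)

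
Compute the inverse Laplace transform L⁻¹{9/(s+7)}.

L⁻¹{1/(s-a)} = e^(at), so L⁻¹{1/(s+7)} = e^(-7t), and L⁻¹{9/(s+7)} = 9·e^(-7t)

Final answer: 9·e^(-7t)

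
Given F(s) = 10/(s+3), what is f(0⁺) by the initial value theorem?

f(0⁺) = lim_{s→∞} s·10/(s+3) = lim_{s→∞} 10s/(s+3) = 10

Final answer: 10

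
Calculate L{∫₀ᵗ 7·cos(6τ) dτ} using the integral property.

L{∫₀ᵗ f(τ)dτ} = F(s)/s with F(s) = 7s/(s² + 36), so the result is (7s/(s² + 36))/s = 7/(s² + 36)

Final answer: 7/(s² + 36)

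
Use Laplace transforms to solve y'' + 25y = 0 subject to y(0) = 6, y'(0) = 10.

L{y''} + 25L{y} = 0. s²Y - 6s - 10 + 25Y = 0. Y(s² + 25) = 6s + 10. Y = (6s + 10)/(s² + 25). Inverting: y(t) = 6cos(5t) + 2sin(5t)

Final answer: y(t) = 6cos(5t) + 2sin(5t)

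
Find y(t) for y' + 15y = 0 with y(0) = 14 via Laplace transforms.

L{y'} + 15L{y} = 0. sY - 14 + 15Y = 0. Y(s+15) = 14. Y = 14/(s+15)

Final answer: y(t) = 14e^(-15t)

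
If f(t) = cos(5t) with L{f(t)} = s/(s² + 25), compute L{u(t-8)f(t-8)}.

Time shift theorem: L{u(t-a)f(t-a)} = e^(-as)F(s). Here a=8, F(s) = s/(s² + 25), so L{u(t-8)f(t-8)} = e^(-8s)·s/(s² + 25)

Final answer: e^(-8s)·s/(s² + 25)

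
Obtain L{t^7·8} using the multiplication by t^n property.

L{8} = 8/s. d^1/ds^1[1/s] = -1/s². d^2/ds^2[1/s] = 2/s^3. d^3/ds^3[1/s] = -6/s^4. d^4/ds^4[1/s] = 24/s^5. d^5/ds^5[1/s] = -120/s^6. d^6/ds^6[1/s] = 720/s^7. d^7/ds^7[1/s] = -5040/s^8. So L{t^7} = (-1)^{7}·-5040/s^8 = 5040/s^8. Then L{t^7·8} = 8·5040/s^8 = 40320/s^8

Final answer: 40320/s^8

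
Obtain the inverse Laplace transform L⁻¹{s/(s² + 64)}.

L⁻¹{s/(s² + 64)} = cos(8t)

Final answer: cos(8t)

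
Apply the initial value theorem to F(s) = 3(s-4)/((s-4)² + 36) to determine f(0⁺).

f(0⁺) = lim_{s→∞} sF(s) = lim_{s→∞} 3s(s-4)/((s-4)² + 36) = 3

Final answer: 3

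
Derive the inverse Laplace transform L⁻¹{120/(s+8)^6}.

L⁻¹{n!/(s-a)^(n+1)} = t^n·e^(at), so L⁻¹{120/(s+8)^6} = t^5·e^(-8t)

Final answer: t^5·e^(-8t)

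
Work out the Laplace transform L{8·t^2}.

L{t^n} = n!/s^(n+1), so L{t^2} = 2/s^3. Then L{8·t^2} = 8·2/s^3 = 16/s^3

Final answer: 16/s^3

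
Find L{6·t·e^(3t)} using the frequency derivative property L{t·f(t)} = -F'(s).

L{e^(3t)} = 1/(s-3). By frequency derivative: L{t·e^(3t)} = -d/ds[1/(s-3)] = -(-1)/(s-3)² = 1/(s-3)². Then L{6·t·e^(3t)} = 6·1/(s-3)² = 6/(s-3)²

Final answer: 6/(s-3)²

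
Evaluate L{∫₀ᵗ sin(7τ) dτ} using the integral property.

L{∫₀ᵗ f(τ)dτ} = F(s)/s with F(s) = 7/(s² + 49), so the result is (7/(s² + 49))/s = 7/(s(s² + 49))

Final answer: 7/(s(s² + 49))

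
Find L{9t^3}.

L{t^n} = n!/s^(n+1). So L{9t^3} = 9·3!/s^4 = 54/s^4

Final answer: 54/s^4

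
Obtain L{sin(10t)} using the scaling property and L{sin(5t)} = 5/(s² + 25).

Using L{f(at)} = (1/a)F(s/a) with a=2: L{sin(10t)} = (1/2) · 5/((s/2)² + 25) = (1/2) · 5·4/(s² + 100) = 10/(s² + 100)

Final answer: 10/(s² + 100)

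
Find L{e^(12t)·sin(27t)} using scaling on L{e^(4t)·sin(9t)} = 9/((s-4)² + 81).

Scaling with a=3: L{e^(12t)·sin(27t)} = (1/3) · 9/((s/3-4)² + 81). Simplifying: 27/((s-12)² + 729)

Final answer: 27/((s-12)² + 729)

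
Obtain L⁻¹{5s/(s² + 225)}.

This is the form c·s/(s² + a²) with a = 15, c = 5. L⁻¹ = 5·cos(15t)

Final answer: 5·cos(15t)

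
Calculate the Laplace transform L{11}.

L{11} = 11 · L{1} = 11/s

Final answer: 11/s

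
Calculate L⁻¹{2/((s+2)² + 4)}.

Form: b/((s-a)² + b²) → e^(at)sin(bt). With a=-2, b=2

Final answer: e^(-2t)·sin(2t)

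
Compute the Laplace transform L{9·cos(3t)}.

L{cos(ωt)} = s/(s² + ω²), so L{cos(3t)} = s/(s² + 9). Then L{9·cos(3t)} = 9·s/(s² + 9) = 9s/(s² + 9)

Final answer: 9s/(s² + 9)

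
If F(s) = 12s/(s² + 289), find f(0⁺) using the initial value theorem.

f(0⁺) = lim_{s→∞} s·12s/(s² + 289) = lim_{s→∞} 12s²/(s² + 289) = 12

Final answer: 12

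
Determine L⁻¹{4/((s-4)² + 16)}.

Form: b/((s-a)² + b²) → e^(at)sin(bt). With a=4, b=4

Final answer: e^(4t)·sin(4t)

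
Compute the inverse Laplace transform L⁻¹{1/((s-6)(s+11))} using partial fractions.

Decompose: A/(s-6) + B/(s+11). A = 1/17, B = -1/17. f(t) = (e^(6t) - e^(-11t))/17

Final answer: (e^(6t) - e^(-11t))/17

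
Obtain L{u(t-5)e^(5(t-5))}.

u(t-a)f(t-a) with f(t)=e^(5t). L{e^(5t)} = 1/(s-5). By time shift: e^(-5s)/(s-5)

Final answer: e^(-5s)/(s-5)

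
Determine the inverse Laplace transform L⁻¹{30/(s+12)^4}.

L⁻¹{n!/(s-a)^(n+1)} = t^n·e^(at) with n=3, a=-12. So L⁻¹{6/(s+12)^4} = t^3·e^(-12t), and L⁻¹{30/(s+12)^4} = (30/6)·t^3·e^(-12t) = 5·t^3·e^(-12t)

Final answer: 5·t^3·e^(-12t)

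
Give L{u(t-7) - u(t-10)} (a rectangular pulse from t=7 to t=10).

L{u(t-a)} = e^(-as)/s. L{u(t-7) - u(t-10)} = (e^(-7s) - e^(-10s))/s

Final answer: (e^(-7s) - e^(-10s))/s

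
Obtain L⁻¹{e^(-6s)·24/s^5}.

L⁻¹{24/s^5} = t^4. By the time shift theorem, L⁻¹{e^(-as)F(s)} = u(t-a)f(t-a) with a=6, so L⁻¹{e^(-6s)·24/s^5} = u(t-6)·(t-6)^4

Final answer: u(t-6)·(t-6)^4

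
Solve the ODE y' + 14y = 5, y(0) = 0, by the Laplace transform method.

sY + 14Y = 5/s. Y = 5/(s(s+14)). Partial fractions: Y = 5/14/s - 5/14/(s+14)

Final answer: y(t) = 5/14(1 - e^(-14t))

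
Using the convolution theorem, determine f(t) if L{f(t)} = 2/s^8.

2/s^8 = (2/s)·(1/s^7) = L{2}·L{t^6/720}. By convolution, f(t) = 2*t^6/720 = ∫₀ᵗ 2·τ^6/720 dτ = 2·t^7/5040

Final answer: 2·t^7/5040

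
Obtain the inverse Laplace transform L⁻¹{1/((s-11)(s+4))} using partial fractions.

Decompose: A/(s-11) + B/(s+4). A = 1/15, B = -1/15. f(t) = (e^(11t) - e^(-4t))/15

Final answer: (e^(11t) - e^(-4t))/15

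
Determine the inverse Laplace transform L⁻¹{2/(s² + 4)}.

L⁻¹{2/(s² + 4)} = sin(2t)

Final answer: sin(2t)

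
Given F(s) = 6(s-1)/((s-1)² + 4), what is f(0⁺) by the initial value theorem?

f(0⁺) = lim_{s→∞} sF(s) = lim_{s→∞} 6s(s-1)/((s-1)² + 4) = 6

Final answer: 6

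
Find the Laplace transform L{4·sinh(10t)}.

L{sinh(ωt)} = ω/(s² - ω²), so L{sinh(10t)} = 10/(s² - 100). Then L{4·sinh(10t)} = 4·10/(s² - 100) = 40/(s² - 100)

Final answer: 40/(s² - 100)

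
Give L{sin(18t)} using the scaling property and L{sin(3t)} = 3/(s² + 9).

Using L{f(at)} = (1/a)F(s/a) with a=6: L{sin(18t)} = (1/6) · 3/((s/6)² + 9) = (1/6) · 3·36/(s² + 324) = 18/(s² + 324)

Final answer: 18/(s² + 324)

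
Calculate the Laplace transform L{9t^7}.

L{9t^7} = 9 · L{t^7} = 9 · 5040/s^8 = 45360/s^8

Final answer: 45360/s^8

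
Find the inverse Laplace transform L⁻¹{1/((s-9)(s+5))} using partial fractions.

Decompose: A/(s-9) + B/(s+5). A = 1/14, B = -1/14. f(t) = (e^(9t) - e^(-5t))/14

Final answer: (e^(9t) - e^(-5t))/14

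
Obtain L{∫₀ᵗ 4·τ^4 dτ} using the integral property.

L{∫₀ᵗ f(τ)dτ} = F(s)/s with f(t) = 4t^4. F(s) = 96/s^5, so L{∫₀ᵗ 4·τ^4 dτ} = (96/s^5)/s = 96/s^6. (Check: ∫₀ᵗ 4·τ^4 dτ = 4t^5/5.)

Final answer: 96/s^6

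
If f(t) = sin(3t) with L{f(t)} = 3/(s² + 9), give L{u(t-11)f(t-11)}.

Time shift theorem: L{u(t-a)f(t-a)} = e^(-as)F(s). Here a=11, F(s) = 3/(s² + 9), so L{u(t-11)f(t-11)} = e^(-11s)·3/(s² + 9)

Final answer: e^(-11s)·3/(s² + 9)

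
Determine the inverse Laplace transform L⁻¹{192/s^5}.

L⁻¹{n!/s^(n+1)} = t^n with n=4. So L⁻¹{24/s^5} = t^4, and L⁻¹{192/s^5} = (192/24)·t^4 = 8·t^4

Final answer: 8·t^4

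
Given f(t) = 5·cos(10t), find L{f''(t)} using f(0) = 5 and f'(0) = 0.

F(s) = 5s/(s² + 100). L{f''(t)} = s²F(s) - sf(0) - f'(0) = 5s³/(s² + 100) - 5s = (5s³ - 5s(s² + 100))/(s² + 100) = -500s/(s² + 100)

Final answer: -500s/(s² + 100)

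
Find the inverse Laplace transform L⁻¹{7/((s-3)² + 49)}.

Using frequency shift, L⁻¹{7/((s-3)² + 49)} = e^(3t)·sin(7t)

Final answer: e^(3t)·sin(7t)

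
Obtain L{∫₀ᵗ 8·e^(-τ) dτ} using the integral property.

L{∫₀ᵗ f(τ)dτ} = F(s)/s with F(s) = 8/(s+1), so L{∫₀ᵗ 8·e^(-τ) dτ} = 8/(s(s+1))

Final answer: 8/(s(s+1))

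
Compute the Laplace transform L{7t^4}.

L{7t^4} = 7 · L{t^4} = 7 · 24/s^5 = 168/s^5

Final answer: 168/s^5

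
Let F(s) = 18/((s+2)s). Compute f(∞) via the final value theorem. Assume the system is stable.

f(∞) = lim_{s→0} sF(s) = lim_{s→0} 18/(s+2) = 9

Final answer: 9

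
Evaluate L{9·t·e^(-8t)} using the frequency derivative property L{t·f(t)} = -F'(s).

L{e^(-8t)} = 1/(s+8). By frequency derivative: L{t·e^(-8t)} = -d/ds[1/(s+8)] = -(-1)/(s+8)² = 1/(s+8)². Then L{9·t·e^(-8t)} = 9·1/(s+8)² = 9/(s+8)²

Final answer: 9/(s+8)²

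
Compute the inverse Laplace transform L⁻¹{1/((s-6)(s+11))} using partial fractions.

Decompose: A/(s-6) + B/(s+11). A = 1/17, B = -1/17. f(t) = (e^(6t) - e^(-11t))/17

Final answer: (e^(6t) - e^(-11t))/17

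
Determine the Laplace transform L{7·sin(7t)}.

L{sin(ωt)} = ω/(s² + ω²), so L{sin(7t)} = 7/(s² + 49). Then L{7·sin(7t)} = 7·7/(s² + 49) = 49/(s² + 49)

Final answer: 49/(s² + 49)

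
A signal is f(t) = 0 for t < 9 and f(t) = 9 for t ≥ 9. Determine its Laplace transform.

f(t) = 9·u(t-9). L{u(t-9)} = e^(-9s)/s, so L{f(t)} = 9·e^(-9s)/s

Final answer: 9·e^(-9s)/s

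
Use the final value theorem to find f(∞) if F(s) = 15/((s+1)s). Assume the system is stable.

f(∞) = lim_{s→0} sF(s) = lim_{s→0} 15/(s+1) = 15

Final answer: 15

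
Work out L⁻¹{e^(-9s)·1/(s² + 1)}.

L⁻¹{1/(s² + 1)} = sin(t). By the time shift theorem, L⁻¹{e^(-as)F(s)} = u(t-a)f(t-a) with a=9, so L⁻¹{e^(-9s)·1/(s² + 1)} = u(t-9)·sin((t-9))

Final answer: u(t-9)·sin((t-9))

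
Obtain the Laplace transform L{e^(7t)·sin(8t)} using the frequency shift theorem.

Frequency shift: L{e^(at)f(t)} = F(s-a). L{e^(7t)·sin(8t)} = 8/((s-7)² + 64)

Final answer: 8/((s-7)² + 64)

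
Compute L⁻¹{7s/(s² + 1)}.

This is the form c·s/(s² + a²) with a = 1, c = 7. L⁻¹ = 7·cos(t)

Final answer: 7·cos(t)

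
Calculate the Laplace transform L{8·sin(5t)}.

L{sin(ωt)} = ω/(s² + ω²), so L{sin(5t)} = 5/(s² + 25). Then L{8·sin(5t)} = 8·5/(s² + 25) = 40/(s² + 25)

Final answer: 40/(s² + 25)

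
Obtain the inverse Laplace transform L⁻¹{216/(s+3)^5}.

L⁻¹{n!/(s-a)^(n+1)} = t^n·e^(at) with n=4, a=-3. So L⁻¹{24/(s+3)^5} = t^4·e^(-3t), and L⁻¹{216/(s+3)^5} = (216/24)·t^4·e^(-3t) = 9·t^4·e^(-3t)

Final answer: 9·t^4·e^(-3t)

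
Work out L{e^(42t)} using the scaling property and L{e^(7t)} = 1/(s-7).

Using L{f(at)} = (1/a)F(s/a) with a=6 and f(t) = e^(7t): L{e^(42t)} = (1/6) · 1/((s/6)-7) = (1/6) · 6/(s-42) = 1/(s-42)

Final answer: 1/(s-42)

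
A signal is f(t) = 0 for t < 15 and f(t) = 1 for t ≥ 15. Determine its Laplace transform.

f(t) = u(t-15). L{u(t-15)} = e^(-15s)/s, so L{f(t)} = e^(-15s)/s

Final answer: e^(-15s)/s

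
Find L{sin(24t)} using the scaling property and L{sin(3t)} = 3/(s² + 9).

Using L{f(at)} = (1/a)F(s/a) with a=8: L{sin(24t)} = (1/8) · 3/((s/8)² + 9) = (1/8) · 3·64/(s² + 576) = 24/(s² + 576)

Final answer: 24/(s² + 576)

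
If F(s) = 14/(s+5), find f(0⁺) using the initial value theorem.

f(0⁺) = lim_{s→∞} s·14/(s+5) = lim_{s→∞} 14s/(s+5) = 14

Final answer: 14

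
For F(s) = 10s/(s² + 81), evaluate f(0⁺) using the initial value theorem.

f(0⁺) = lim_{s→∞} s·10s/(s² + 81) = lim_{s→∞} 10s²/(s² + 81) = 10

Final answer: 10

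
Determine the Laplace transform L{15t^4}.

L{15t^4} = 15 · L{t^4} = 15 · 24/s^5 = 360/s^5

Final answer: 360/s^5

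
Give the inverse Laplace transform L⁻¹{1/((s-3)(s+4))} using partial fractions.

Decompose: A/(s-3) + B/(s+4). A = 1/7, B = -1/7. f(t) = (e^(3t) - e^(-4t))/7

Final answer: (e^(3t) - e^(-4t))/7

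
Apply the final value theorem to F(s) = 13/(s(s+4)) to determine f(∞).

f(∞) = lim_{s→0} s·13/(s(s+4)) = lim_{s→0} 13/(s+4) = 13/4 = 13/4

Final answer: 13/4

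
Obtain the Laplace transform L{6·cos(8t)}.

L{cos(ωt)} = s/(s² + ω²), so L{cos(8t)} = s/(s² + 64). Then L{6·cos(8t)} = 6·s/(s² + 64) = 6s/(s² + 64)

Final answer: 6s/(s² + 64)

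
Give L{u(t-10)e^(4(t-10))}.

u(t-a)f(t-a) with f(t)=e^(4t). L{e^(4t)} = 1/(s-4). By time shift: e^(-10s)/(s-4)

Final answer: e^(-10s)/(s-4)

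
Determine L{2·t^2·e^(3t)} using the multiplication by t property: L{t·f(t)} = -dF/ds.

Using L{t^n·e^(at)} = n!/(s-a)^(n+1), L{t^2·e^(3t)} = 2/(s-3)^3, so L{2·t^2·e^(3t)} = 2·2/(s-3)^3 = 4/(s-3)^3

Final answer: 4/(s-3)^3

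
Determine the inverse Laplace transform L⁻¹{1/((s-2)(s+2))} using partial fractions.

Decompose: A/(s-2) + B/(s+2). A = 1/4, B = -1/4. f(t) = (e^(2t) - e^(-2t))/4

Final answer: (e^(2t) - e^(-2t))/4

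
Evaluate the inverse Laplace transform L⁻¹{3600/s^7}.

L⁻¹{n!/s^(n+1)} = t^n with n=6. So L⁻¹{720/s^7} = t^6, and L⁻¹{3600/s^7} = (3600/720)·t^6 = 5·t^6

Final answer: 5·t^6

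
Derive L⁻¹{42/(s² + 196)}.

This is the form c·a/(s² + a²) with a = 14, c = 3. L⁻¹ = 3·sin(14t)

Final answer: 3·sin(14t)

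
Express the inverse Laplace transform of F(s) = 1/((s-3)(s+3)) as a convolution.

1/((s-3)(s+3)) = (1/(s-3))·(1/(s+3)) = L{e^(3t)}·L{e^(-3t)}. So f(t) = e^(3t)*e^(-3t) = ∫₀ᵗ e^(3τ)·e^(-3(t-τ)) dτ

Final answer: ∫₀ᵗ e^(3τ)·e^(-3(t-τ)) dτ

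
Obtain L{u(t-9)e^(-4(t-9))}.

u(t-a)f(t-a) with f(t)=e^(-4t). L{e^(-4t)} = 1/(s+4). By time shift: e^(-9s)/(s+4)

Final answer: e^(-9s)/(s+4)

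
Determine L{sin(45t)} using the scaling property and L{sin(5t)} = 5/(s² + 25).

Using L{f(at)} = (1/a)F(s/a) with a=9: L{sin(45t)} = (1/9) · 5/((s/9)² + 25) = (1/9) · 5·81/(s² + 2025) = 45/(s² + 2025)

Final answer: 45/(s² + 2025)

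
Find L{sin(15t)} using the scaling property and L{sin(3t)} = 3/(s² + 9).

Using L{f(at)} = (1/a)F(s/a) with a=5: L{sin(15t)} = (1/5) · 3/((s/5)² + 9) = (1/5) · 3·25/(s² + 225) = 15/(s² + 225)

Final answer: 15/(s² + 225)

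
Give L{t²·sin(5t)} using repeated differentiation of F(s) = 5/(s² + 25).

F(s) = 5/(s² + 25). F'(s) = -10s/(s² + 25)². F''(s) = -10(25 - 3s²)/(s² + 25)³ = (30s² - 250)/(s² + 25)³. So L{t²·sin(5t)} = (-1)² F''(s) = (30s² - 250)/(s² + 25)³

Final answer: (30s² - 250)/(s² + 25)³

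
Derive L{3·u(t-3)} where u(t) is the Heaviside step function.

L{u(t-a)} = e^(-as)/s. Here a=3, so L{u(t-3)} = e^(-3s)/s, and L{3·u(t-3)} = 3·e^(-3s)/s

Final answer: 3·e^(-3s)/s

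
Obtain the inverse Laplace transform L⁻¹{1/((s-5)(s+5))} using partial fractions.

Decompose: A/(s-5) + B/(s+5). A = 1/10, B = -1/10. f(t) = (e^(5t) - e^(-5t))/10

Final answer: (e^(5t) - e^(-5t))/10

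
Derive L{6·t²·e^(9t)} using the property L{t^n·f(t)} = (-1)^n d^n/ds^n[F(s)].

L{e^(9t)} = 1/(s-9). d/ds[1/(s-9)] = -1/(s-9)². d²/ds²[1/(s-9)] = 2/(s-9)³. So L{t²·e^(9t)} = (-1)² · 2/(s-9)³ = 2/(s-9)³. Then L{6·t²·e^(9t)} = 6·2/(s-9)³ = 12/(s-9)³

Final answer: 12/(s-9)³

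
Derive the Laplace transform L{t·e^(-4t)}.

L{t^n·e^(at)} = n!/(s-a)^(n+1), so L{t·e^(-4t)} = 1/(s+4)^2

Final answer: 1/(s+4)^2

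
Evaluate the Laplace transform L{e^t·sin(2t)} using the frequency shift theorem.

Frequency shift: L{e^(at)f(t)} = F(s-a). L{e^t·sin(2t)} = 2/((s-1)² + 4)

Final answer: 2/((s-1)² + 4)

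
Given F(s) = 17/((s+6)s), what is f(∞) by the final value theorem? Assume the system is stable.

f(∞) = lim_{s→0} sF(s) = lim_{s→0} 17/(s+6) = 17/6

Final answer: 17/6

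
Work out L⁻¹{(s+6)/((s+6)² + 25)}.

Using frequency shift: L⁻¹{(s-a)/((s-a)² + b²)} = e^(at)cos(bt). Here a=-6, b=5

Final answer: e^(-6t)·cos(5t)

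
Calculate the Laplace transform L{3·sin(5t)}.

L{sin(ωt)} = ω/(s² + ω²), so L{sin(5t)} = 5/(s² + 25). Then L{3·sin(5t)} = 3·5/(s² + 25) = 15/(s² + 25)

Final answer: 15/(s² + 25)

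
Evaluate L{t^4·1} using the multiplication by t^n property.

L{1} = 1/s. d^1/ds^1[1/s] = -1/s². d^2/ds^2[1/s] = 2/s^3. d^3/ds^3[1/s] = -6/s^4. d^4/ds^4[1/s] = 24/s^5. So L{t^4} = (-1)^{4}·24/s^5 = 24/s^5

Final answer: 24/s^5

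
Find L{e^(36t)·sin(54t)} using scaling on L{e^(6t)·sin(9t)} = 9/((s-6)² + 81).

Scaling with a=6: L{e^(36t)·sin(54t)} = (1/6) · 9/((s/6-6)² + 81). Simplifying: 54/((s-36)² + 2916)

Final answer: 54/((s-36)² + 2916)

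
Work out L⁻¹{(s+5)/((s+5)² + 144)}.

Using frequency shift: L⁻¹{(s-a)/((s-a)² + b²)} = e^(at)cos(bt). Here a=-5, b=12

Final answer: e^(-5t)·cos(12t)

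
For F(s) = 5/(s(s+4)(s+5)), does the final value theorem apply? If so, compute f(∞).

Poles of sF(s) = 5/((s+4)(s+5)) are at s = -4 and s = -5, both in the left half-plane. Theorem applies. f(∞) = lim_{s→0} sF(s) = 5/(4·5) = 1/4

Final answer: 1/4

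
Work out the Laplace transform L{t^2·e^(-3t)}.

L{t^n·e^(at)} = n!/(s-a)^(n+1), so L{t^2·e^(-3t)} = 2/(s+3)^3

Final answer: 2/(s+3)^3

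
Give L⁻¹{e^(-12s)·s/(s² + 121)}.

L⁻¹{s/(s² + 121)} = cos(11t). By the time shift theorem, L⁻¹{e^(-as)F(s)} = u(t-a)f(t-a) with a=12, so L⁻¹{e^(-12s)·s/(s² + 121)} = u(t-12)·cos(11(t-12))

Final answer: u(t-12)·cos(11(t-12))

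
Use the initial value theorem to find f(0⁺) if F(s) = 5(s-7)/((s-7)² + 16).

f(0⁺) = lim_{s→∞} sF(s) = lim_{s→∞} 5s(s-7)/((s-7)² + 16) = 5

Final answer: 5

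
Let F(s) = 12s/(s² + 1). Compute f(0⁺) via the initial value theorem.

f(0⁺) = lim_{s→∞} s·12s/(s² + 1) = lim_{s→∞} 12s²/(s² + 1) = 12

Final answer: 12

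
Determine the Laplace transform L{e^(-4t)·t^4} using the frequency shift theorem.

L{e^(at)·t^n} = n!/(s-a)^(n+1), so L{e^(-4t)·t^4} = 24/(s+4)^5

Final answer: 24/(s+4)^5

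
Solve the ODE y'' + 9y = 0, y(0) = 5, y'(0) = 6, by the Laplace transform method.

L{y''} + 9L{y} = 0. s²Y - 5s - 6 + 9Y = 0. Y(s² + 9) = 5s + 6. Y = (5s + 6)/(s² + 9). Inverting: y(t) = 5cos(3t) + 2sin(3t)

Final answer: y(t) = 5cos(3t) + 2sin(3t)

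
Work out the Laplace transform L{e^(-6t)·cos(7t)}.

L{e^(at)·cos(ωt)} = (s-a)/((s-a)² + ω²), so L{e^(-6t)·cos(7t)} = (s+6)/((s+6)² + 49)

Final answer: (s+6)/((s+6)² + 49)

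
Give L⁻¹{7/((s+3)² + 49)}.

Form: b/((s-a)² + b²) → e^(at)sin(bt). With a=-3, b=7

Final answer: e^(-3t)·sin(7t)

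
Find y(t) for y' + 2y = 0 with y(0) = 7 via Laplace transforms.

L{y'} + 2L{y} = 0. sY - 7 + 2Y = 0. Y(s+2) = 7. Y = 7/(s+2)

Final answer: y(t) = 7e^(-2t)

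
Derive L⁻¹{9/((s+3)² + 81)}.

Form: b/((s-a)² + b²) → e^(at)sin(bt). With a=-3, b=9

Final answer: e^(-3t)·sin(9t)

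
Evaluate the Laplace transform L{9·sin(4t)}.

L{sin(ωt)} = ω/(s² + ω²), so L{sin(4t)} = 4/(s² + 16). Then L{9·sin(4t)} = 9·4/(s² + 16) = 36/(s² + 16)

Final answer: 36/(s² + 16)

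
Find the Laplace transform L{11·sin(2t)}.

L{sin(ωt)} = ω/(s² + ω²), so L{sin(2t)} = 2/(s² + 4). Then L{11·sin(2t)} = 11·2/(s² + 4) = 22/(s² + 4)

Final answer: 22/(s² + 4)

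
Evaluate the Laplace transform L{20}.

L{20} = 20 · L{1} = 20/s

Final answer: 20/s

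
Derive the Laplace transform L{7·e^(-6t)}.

L{e^(at)} = 1/(s-a), so L{e^(-6t)} = 1/(s+6). Then L{7·e^(-6t)} = 7/(s+6)

Final answer: 7/(s+6)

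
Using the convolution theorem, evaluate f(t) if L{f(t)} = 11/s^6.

11/s^6 = (11/s)·(1/s^5) = L{11}·L{t^4/24}. By convolution, f(t) = 11*t^4/24 = ∫₀ᵗ 11·τ^4/24 dτ = 11·t^5/120

Final answer: 11·t^5/120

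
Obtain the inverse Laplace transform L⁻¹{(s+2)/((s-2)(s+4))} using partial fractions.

Using partial fractions, f(t) = (4e^(2t) + 2e^(-4t))/6

Final answer: (4e^(2t) + 2e^(-4t))/6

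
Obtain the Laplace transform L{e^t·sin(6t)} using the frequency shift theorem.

Frequency shift: L{e^(at)f(t)} = F(s-a). L{e^t·sin(6t)} = 6/((s-1)² + 36)

Final answer: 6/((s-1)² + 36)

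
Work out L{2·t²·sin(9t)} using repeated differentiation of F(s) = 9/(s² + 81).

F(s) = 9/(s² + 81). F'(s) = -18s/(s² + 81)². F''(s) = -18(81 - 3s²)/(s² + 81)³ = (54s² - 1458)/(s² + 81)³. So L{t²·sin(9t)} = (-1)² F''(s) = (54s² - 1458)/(s² + 81)³. Then L{2·t²·sin(9t)} = 2·(54s² - 1458)/(s² + 81)³ = (108s² - 2916)/(s² + 81)³

Final answer: (108s² - 2916)/(s² + 81)³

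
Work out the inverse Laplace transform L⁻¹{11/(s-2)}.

L⁻¹{1/(s-a)} = e^(at), so L⁻¹{1/(s-2)} = e^(2t), and L⁻¹{11/(s-2)} = 11·e^(2t)

Final answer: 11·e^(2t)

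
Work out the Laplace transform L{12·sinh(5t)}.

L{sinh(ωt)} = ω/(s² - ω²), so L{sinh(5t)} = 5/(s² - 25). Then L{12·sinh(5t)} = 12·5/(s² - 25) = 60/(s² - 25)

Final answer: 60/(s² - 25)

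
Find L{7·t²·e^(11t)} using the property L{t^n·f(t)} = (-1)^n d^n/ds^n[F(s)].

L{e^(11t)} = 1/(s-11). d/ds[1/(s-11)] = -1/(s-11)². d²/ds²[1/(s-11)] = 2/(s-11)³. So L{t²·e^(11t)} = (-1)² · 2/(s-11)³ = 2/(s-11)³. Then L{7·t²·e^(11t)} = 7·2/(s-11)³ = 14/(s-11)³

Final answer: 14/(s-11)³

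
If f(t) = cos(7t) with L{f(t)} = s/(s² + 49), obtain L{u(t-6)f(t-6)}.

Time shift theorem: L{u(t-a)f(t-a)} = e^(-as)F(s). Here a=6, F(s) = s/(s² + 49), so L{u(t-6)f(t-6)} = e^(-6s)·s/(s² + 49)

Final answer: e^(-6s)·s/(s² + 49)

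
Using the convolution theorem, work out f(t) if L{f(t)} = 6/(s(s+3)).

6/(s(s+3)) = (6/s)·(1/(s+3)) = L{6}·L{e^(-3t)}. By convolution, f(t) = 6*e^(-3t) = ∫₀ᵗ 6·e^(-3τ) dτ = 6·(1 - e^(-3t))/3

Final answer: 6·(1 - e^(-3t))/3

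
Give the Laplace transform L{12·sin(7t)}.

L{sin(ωt)} = ω/(s² + ω²), so L{sin(7t)} = 7/(s² + 49). Then L{12·sin(7t)} = 12·7/(s² + 49) = 84/(s² + 49)

Final answer: 84/(s² + 49)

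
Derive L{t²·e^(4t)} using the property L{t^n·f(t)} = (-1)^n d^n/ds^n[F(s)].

L{e^(4t)} = 1/(s-4). d/ds[1/(s-4)] = -1/(s-4)². d²/ds²[1/(s-4)] = 2/(s-4)³. So L{t²·e^(4t)} = (-1)² · 2/(s-4)³ = 2/(s-4)³

Final answer: 2/(s-4)³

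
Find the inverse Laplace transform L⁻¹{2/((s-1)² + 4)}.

Using frequency shift, L⁻¹{2/((s-1)² + 4)} = e^t·sin(2t)

Final answer: e^t·sin(2t)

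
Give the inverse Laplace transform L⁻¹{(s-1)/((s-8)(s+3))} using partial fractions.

Using partial fractions, f(t) = (7e^(8t) + 4e^(-3t))/11

Final answer: (7e^(8t) + 4e^(-3t))/11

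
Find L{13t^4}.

L{t^n} = n!/s^(n+1). So L{13t^4} = 13·4!/s^5 = 312/s^5

Final answer: 312/s^5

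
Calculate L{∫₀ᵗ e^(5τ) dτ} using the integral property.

L{∫₀ᵗ f(τ)dτ} = F(s)/s with F(s) = 1/(s-5), so L{∫₀ᵗ e^(5τ) dτ} = 1/(s(s-5))

Final answer: 1/(s(s-5))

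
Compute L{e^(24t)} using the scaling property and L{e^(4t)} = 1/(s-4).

Using L{f(at)} = (1/a)F(s/a) with a=6 and f(t) = e^(4t): L{e^(24t)} = (1/6) · 1/((s/6)-4) = (1/6) · 6/(s-24) = 1/(s-24)

Final answer: 1/(s-24)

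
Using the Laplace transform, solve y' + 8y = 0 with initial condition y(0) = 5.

L{y'} + 8L{y} = 0. sY - 5 + 8Y = 0. Y(s+8) = 5. Y = 5/(s+8)

Final answer: y(t) = 5e^(-8t)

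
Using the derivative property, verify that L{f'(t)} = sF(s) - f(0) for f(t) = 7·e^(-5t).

f'(t) = -35e^(-5t). Direct: L{f'(t)} = -35/(s+5). Property: s·7/(s+5) - 7 = (7s - 7(s+5))/(s+5) = -35/(s+5). ✓

Final answer: -35/(s+5)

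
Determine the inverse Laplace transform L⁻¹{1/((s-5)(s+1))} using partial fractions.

Decompose: A/(s-5) + B/(s+1). A = 1/6, B = -1/6. f(t) = (e^(5t) - e^(-t))/6

Final answer: (e^(5t) - e^(-t))/6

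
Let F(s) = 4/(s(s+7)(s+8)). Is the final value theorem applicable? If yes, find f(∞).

Poles of sF(s) = 4/((s+7)(s+8)) are at s = -7 and s = -8, both in the left half-plane. Theorem applies. f(∞) = lim_{s→0} sF(s) = 4/(7·8) = 1/14

Final answer: 1/14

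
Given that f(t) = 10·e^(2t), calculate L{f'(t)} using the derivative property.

f(0) = 10, F(s) = 10/(s-2). L{f'(t)} = s·F(s) - f(0) = 10s/(s-2) - 10 = (10s - 10(s-2))/(s-2) = 20/(s-2)

Final answer: 20/(s-2)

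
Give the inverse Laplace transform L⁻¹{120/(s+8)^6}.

L⁻¹{n!/(s-a)^(n+1)} = t^n·e^(at), so L⁻¹{120/(s+8)^6} = t^5·e^(-8t)

Final answer: t^5·e^(-8t)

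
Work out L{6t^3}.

L{t^n} = n!/s^(n+1). So L{6t^3} = 6·3!/s^4 = 36/s^4

Final answer: 36/s^4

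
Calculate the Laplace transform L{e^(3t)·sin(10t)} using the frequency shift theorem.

Frequency shift: L{e^(at)f(t)} = F(s-a). L{e^(3t)·sin(10t)} = 10/((s-3)² + 100)

Final answer: 10/((s-3)² + 100)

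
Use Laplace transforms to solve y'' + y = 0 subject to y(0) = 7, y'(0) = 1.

L{y''} + 1L{y} = 0. s²Y - 7s - 1 + Y = 0. Y(s² + 1) = 7s + 1. Y = (7s + 1)/(s² + 1). Inverting: y(t) = 7cos(t) + sin(t)

Final answer: y(t) = 7cos(t) + sin(t)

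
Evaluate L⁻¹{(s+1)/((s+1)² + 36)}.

Using frequency shift: L⁻¹{(s-a)/((s-a)² + b²)} = e^(at)cos(bt). Here a=-1, b=6

Final answer: e^(-t)·cos(6t)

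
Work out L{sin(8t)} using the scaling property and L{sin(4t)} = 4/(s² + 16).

Using L{f(at)} = (1/a)F(s/a) with a=2: L{sin(8t)} = (1/2) · 4/((s/2)² + 16) = (1/2) · 4·4/(s² + 64) = 8/(s² + 64)

Final answer: 8/(s² + 64)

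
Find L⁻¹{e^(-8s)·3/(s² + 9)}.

L⁻¹{3/(s² + 9)} = sin(3t). By the time shift theorem, L⁻¹{e^(-as)F(s)} = u(t-a)f(t-a) with a=8, so L⁻¹{e^(-8s)·3/(s² + 9)} = u(t-8)·sin(3(t-8))

Final answer: u(t-8)·sin(3(t-8))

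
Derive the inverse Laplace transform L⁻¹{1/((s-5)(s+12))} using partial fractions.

Decompose: A/(s-5) + B/(s+12). A = 1/17, B = -1/17. f(t) = (e^(5t) - e^(-12t))/17

Final answer: (e^(5t) - e^(-12t))/17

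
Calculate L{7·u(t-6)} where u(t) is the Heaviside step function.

L{u(t-a)} = e^(-as)/s. Here a=6, so L{u(t-6)} = e^(-6s)/s, and L{7·u(t-6)} = 7·e^(-6s)/s

Final answer: 7·e^(-6s)/s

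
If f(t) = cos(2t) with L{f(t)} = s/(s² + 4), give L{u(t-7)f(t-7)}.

Time shift theorem: L{u(t-a)f(t-a)} = e^(-as)F(s). Here a=7, F(s) = s/(s² + 4), so L{u(t-7)f(t-7)} = e^(-7s)·s/(s² + 4)

Final answer: e^(-7s)·s/(s² + 4)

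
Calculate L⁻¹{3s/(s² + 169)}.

This is the form c·s/(s² + a²) with a = 13, c = 3. L⁻¹ = 3·cos(13t)

Final answer: 3·cos(13t)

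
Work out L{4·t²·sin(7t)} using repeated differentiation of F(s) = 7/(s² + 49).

F(s) = 7/(s² + 49). F'(s) = -14s/(s² + 49)². F''(s) = -14(49 - 3s²)/(s² + 49)³ = (42s² - 686)/(s² + 49)³. So L{t²·sin(7t)} = (-1)² F''(s) = (42s² - 686)/(s² + 49)³. Then L{4·t²·sin(7t)} = 4·(42s² - 686)/(s² + 49)³ = (168s² - 2744)/(s² + 49)³

Final answer: (168s² - 2744)/(s² + 49)³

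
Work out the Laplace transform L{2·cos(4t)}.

L{cos(ωt)} = s/(s² + ω²), so L{cos(4t)} = s/(s² + 16). Then L{2·cos(4t)} = 2·s/(s² + 16) = 2s/(s² + 16)

Final answer: 2s/(s² + 16)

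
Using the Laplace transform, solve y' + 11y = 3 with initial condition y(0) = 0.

sY + 11Y = 3/s. Y = 3/(s(s+11)). Partial fractions: Y = 3/11/s - 3/11/(s+11)

Final answer: y(t) = 3/11(1 - e^(-11t))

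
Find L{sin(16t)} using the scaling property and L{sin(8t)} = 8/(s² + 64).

Using L{f(at)} = (1/a)F(s/a) with a=2: L{sin(16t)} = (1/2) · 8/((s/2)² + 64) = (1/2) · 8·4/(s² + 256) = 16/(s² + 256)

Final answer: 16/(s² + 256)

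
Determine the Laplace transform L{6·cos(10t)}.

L{cos(ωt)} = s/(s² + ω²), so L{cos(10t)} = s/(s² + 100). Then L{6·cos(10t)} = 6·s/(s² + 100) = 6s/(s² + 100)

Final answer: 6s/(s² + 100)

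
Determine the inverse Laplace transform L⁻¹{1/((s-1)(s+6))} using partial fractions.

Decompose: A/(s-1) + B/(s+6). A = 1/7, B = -1/7. f(t) = (e^t - e^(-6t))/7

Final answer: (e^t - e^(-6t))/7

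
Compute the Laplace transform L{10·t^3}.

L{t^n} = n!/s^(n+1), so L{t^3} = 6/s^4. Then L{10·t^3} = 10·6/s^4 = 60/s^4

Final answer: 60/s^4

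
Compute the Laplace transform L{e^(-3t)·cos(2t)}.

L{e^(at)·cos(ωt)} = (s-a)/((s-a)² + ω²), so L{e^(-3t)·cos(2t)} = (s+3)/((s+3)² + 4)

Final answer: (s+3)/((s+3)² + 4)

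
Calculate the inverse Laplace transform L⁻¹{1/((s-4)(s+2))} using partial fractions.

Decompose: A/(s-4) + B/(s+2). A = 1/6, B = -1/6. f(t) = (e^(4t) - e^(-2t))/6

Final answer: (e^(4t) - e^(-2t))/6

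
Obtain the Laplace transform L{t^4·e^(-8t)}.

L{t^n·e^(at)} = n!/(s-a)^(n+1), so L{t^4·e^(-8t)} = 24/(s+8)^5

Final answer: 24/(s+8)^5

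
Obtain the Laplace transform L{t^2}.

L{t^n} = n!/s^(n+1), so L{t^2} = 2/s^3

Final answer: 2/s^3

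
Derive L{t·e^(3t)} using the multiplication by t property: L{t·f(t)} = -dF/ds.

Using L{t^n·e^(at)} = n!/(s-a)^(n+1), L{t·e^(3t)} = 1/(s-3)^2

Final answer: 1/(s-3)^2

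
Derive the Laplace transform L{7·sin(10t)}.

L{sin(ωt)} = ω/(s² + ω²), so L{sin(10t)} = 10/(s² + 100). Then L{7·sin(10t)} = 7·10/(s² + 100) = 70/(s² + 100)

Final answer: 70/(s² + 100)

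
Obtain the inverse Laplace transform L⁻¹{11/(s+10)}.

L⁻¹{1/(s-a)} = e^(at), so L⁻¹{1/(s+10)} = e^(-10t), and L⁻¹{11/(s+10)} = 11·e^(-10t)

Final answer: 11·e^(-10t)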